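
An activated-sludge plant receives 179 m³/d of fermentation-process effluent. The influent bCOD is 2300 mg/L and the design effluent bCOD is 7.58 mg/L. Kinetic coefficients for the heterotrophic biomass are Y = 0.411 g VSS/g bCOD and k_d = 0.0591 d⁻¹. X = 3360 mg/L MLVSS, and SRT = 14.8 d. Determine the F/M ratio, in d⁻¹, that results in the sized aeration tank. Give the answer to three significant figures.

F/M ≈ 0.309 d⁻¹

Steady-state biomass mass balance: V·X·(1 + k_d·θ_c) = Y·Q·(S₀ − S)·θ_c, so V = 0.411 × 179 × (2300 − 7.58) × 14.8 / [3360 × (1 + 0.0591 × 14.8)] = 2.5×10^6 / 6299 = 396.3 m³.
Food-to-microorganism ratio F/M = Q S₀ / (V X) = 179 × 2300 / (396.3 × 3360) = 0.3092 d⁻¹.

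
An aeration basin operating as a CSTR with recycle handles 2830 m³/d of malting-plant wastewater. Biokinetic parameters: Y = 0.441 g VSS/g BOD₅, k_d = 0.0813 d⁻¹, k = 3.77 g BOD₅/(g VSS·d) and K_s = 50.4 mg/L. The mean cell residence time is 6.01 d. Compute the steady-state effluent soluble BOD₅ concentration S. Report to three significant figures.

From the Monod/SRT balance for a CMAS, S = K_s·(1+k_d θ_c)/[θ_c·(Y k − k_d) − 1] = 50.4 × (1 + 0.0813 × 6.01) / [6.01 × (0.441 × 3.77 − 0.0813) − 1] = 75.03 / 8.503 = 8.823 mg/L.

S ≈ 8.82 mg/L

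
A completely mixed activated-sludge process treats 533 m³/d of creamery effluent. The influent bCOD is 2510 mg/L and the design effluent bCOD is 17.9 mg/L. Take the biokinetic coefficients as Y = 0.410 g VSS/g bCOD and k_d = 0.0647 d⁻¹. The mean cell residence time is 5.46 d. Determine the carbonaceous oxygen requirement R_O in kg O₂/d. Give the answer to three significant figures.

Y_obs = Y / (1 + k_d θ_c) = 0.410 / (1 + 0.0647 × 5.46) = 0.410 / 1.353 = 0.3030.
Mass of bCOD removed per day: Q(S₀ − S) = 533 × 2492 g/m³ = 1328 kg/d.
Biomass synthesised: P_X = Y_obs × 1328 = 402.4 kg VSS/d.
R_O = Q·(S₀ − S) − 1.42·P_X = 1328 − 1.42 × 402.4 = 756.8 kg O₂/d.

R_O ≈ 757 kg O₂/d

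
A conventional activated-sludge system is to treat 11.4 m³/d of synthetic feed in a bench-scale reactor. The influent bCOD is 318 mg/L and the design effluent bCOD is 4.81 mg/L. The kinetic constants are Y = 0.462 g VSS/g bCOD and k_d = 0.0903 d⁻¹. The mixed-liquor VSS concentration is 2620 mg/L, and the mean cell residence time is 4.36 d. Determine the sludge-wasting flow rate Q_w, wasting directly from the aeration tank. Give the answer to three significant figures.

Q_w ≈ 0.452 m³/d

From the SRT design equation V = Y Q (S₀−S) θ_c / [X (1 + k_d θ_c)] = 0.462 × 11.4 × (318 − 4.81) × 4.36 / [2620 × (1 + 0.0903 × 4.36)] = 7.19×10^3 / 3652 = 1.970 m³.
With mixed-liquor wasting, θ_c = V/Q_w, so Q_w = V/θ_c = 1.970/4.36 = 0.4517 m³/d.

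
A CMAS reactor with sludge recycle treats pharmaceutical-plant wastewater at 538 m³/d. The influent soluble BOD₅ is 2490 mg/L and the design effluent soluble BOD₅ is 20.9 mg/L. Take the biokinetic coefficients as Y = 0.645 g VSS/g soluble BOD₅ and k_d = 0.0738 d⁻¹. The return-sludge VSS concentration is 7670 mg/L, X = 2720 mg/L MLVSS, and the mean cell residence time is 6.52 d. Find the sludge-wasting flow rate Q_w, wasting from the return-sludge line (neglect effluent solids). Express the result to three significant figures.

From the SRT design equation V = Y Q (S₀−S) θ_c / [X (1 + k_d θ_c)] = 0.645 × 538 × (2490 − 20.9) × 6.52 / [2720 × (1 + 0.0738 × 6.52)] = 5.59×10^6 / 4029 = 1387 m³.
θ_c = V·X/(Q_w·X_r) when wasting from the recycle, so Q_w = V·X/(θ_c·X_r) = 1387 × 2720 / (6.52 × 7670) = 75.42 m³/d.

Q_w ≈ 75.4 m³/d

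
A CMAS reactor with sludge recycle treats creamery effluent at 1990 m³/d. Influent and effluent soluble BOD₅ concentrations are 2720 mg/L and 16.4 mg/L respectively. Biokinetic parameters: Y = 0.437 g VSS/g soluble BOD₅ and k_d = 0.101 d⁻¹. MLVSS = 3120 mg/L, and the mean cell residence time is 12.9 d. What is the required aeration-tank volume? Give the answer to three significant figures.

Steady-state biomass mass balance: V·X·(1 + k_d·θ_c) = Y·Q·(S₀ − S)·θ_c, so V = 0.437 × 1990 × (2720 − 16.4) × 12.9 / [3120 × (1 + 0.101 × 12.9)] = 3.03×10^7 / 7185 = 4221 m³.

V ≈ 4220 m³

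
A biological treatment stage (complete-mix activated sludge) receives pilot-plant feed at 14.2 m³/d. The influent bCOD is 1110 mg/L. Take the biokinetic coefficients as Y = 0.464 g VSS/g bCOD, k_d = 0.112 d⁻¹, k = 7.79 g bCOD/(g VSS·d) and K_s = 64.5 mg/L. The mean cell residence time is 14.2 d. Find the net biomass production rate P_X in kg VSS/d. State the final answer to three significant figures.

For a completely mixed reactor with recycle the Lawrence–McCarty relation gives S = K_s·(1 + k_d·θ_c) / [θ_c·(Y·k − k_d) − 1] = 64.5 × (1 + 0.112 × 14.2) / [14.2 × (0.464 × 7.79 − 0.112) − 1] = 167.1 / 48.74 = 3.428 mg/L.
Y_obs = Y / (1 + k_d θ_c) = 0.464 / (1 + 0.112 × 14.2) = 0.464 / 2.590 = 0.1791.
Substrate removed = Q·(S₀ − S) = 14.2 m³/d × (1110 − 3.43) g/m³ = 1.57×10^4 g/d = 15.71 kg/d.
P_X = Y_obs · Q(S₀ − S) = 0.1791 × 15.71 = 2.815 kg VSS/d.

P_X ≈ 2.81 kg VSS/d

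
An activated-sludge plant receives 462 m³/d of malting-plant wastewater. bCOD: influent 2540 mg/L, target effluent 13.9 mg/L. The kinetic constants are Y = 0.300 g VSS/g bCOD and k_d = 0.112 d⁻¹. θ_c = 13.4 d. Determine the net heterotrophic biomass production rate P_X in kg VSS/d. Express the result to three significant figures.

P_X ≈ 140 kg VSS/d

Y_obs = Y / (1 + k_d θ_c) = 0.300 / (1 + 0.112 × 13.4) = 0.300 / 2.501 = 0.1200.
Substrate removed = Q·(S₀ − S) = 462 m³/d × (2540 − 13.9) g/m³ = 1.17×10^6 g/d = 1167 kg/d.
P_X = Y_obs · Q(S₀ − S) = 0.1200 × 1167 = 140.0 kg VSS/d.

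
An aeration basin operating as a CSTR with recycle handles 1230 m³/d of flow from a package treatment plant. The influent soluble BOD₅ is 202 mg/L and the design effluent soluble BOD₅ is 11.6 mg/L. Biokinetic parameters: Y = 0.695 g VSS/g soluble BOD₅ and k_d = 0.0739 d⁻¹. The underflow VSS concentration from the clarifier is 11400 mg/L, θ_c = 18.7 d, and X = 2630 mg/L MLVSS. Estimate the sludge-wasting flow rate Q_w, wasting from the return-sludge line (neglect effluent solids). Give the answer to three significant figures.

From the SRT design equation V = Y Q (S₀−S) θ_c / [X (1 + k_d θ_c)] = 0.695 × 1230 × (202 − 11.6) × 18.7 / [2630 × (1 + 0.0739 × 18.7)] = 3.04×10^6 / 6264 = 485.9 m³.
Q_w = (V·X)/(θ_c X_r) = 485.9 × 2630 / (18.7 × 11400) = 5.994 m³/d.

Q_w ≈ 5.99 m³/d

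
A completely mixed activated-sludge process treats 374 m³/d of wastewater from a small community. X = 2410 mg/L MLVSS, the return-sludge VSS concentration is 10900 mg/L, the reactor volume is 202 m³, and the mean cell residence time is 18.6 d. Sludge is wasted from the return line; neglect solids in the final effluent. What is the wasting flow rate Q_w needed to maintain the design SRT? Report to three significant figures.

θ_c = V·X/(Q_w·X_r) when wasting from the recycle, so Q_w = V·X/(θ_c·X_r) = 202.0 × 2410 / (18.6 × 10900) = 2.401 m³/d.

Q_w ≈ 2.40 m³/d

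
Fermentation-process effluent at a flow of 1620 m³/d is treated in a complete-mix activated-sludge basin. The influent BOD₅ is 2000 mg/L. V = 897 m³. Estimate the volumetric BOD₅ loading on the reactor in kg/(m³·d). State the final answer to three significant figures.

L_v = Q S₀ / V = 1620 × 2000 × 10⁻³ / 897.0 = 3.612 kg/(m³·d).

L_v ≈ 3.61 kg BOD₅/(m³·d)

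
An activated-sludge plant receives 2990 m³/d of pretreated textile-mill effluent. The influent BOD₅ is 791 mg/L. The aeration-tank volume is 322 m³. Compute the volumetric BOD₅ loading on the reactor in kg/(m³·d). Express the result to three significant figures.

L_v = Q S₀ / V = 2990 × 791 × 10⁻³ / 322.0 = 7.345 kg/(m³·d).

L_v ≈ 7.34 kg BOD₅/(m³·d)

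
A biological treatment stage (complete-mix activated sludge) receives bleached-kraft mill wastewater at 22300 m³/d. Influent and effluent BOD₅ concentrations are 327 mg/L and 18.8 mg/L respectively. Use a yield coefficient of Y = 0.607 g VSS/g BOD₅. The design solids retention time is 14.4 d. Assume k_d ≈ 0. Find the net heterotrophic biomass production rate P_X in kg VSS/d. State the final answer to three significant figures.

P_X ≈ 4170 kg VSS/d

With endogenous decay neglected, the observed yield equals the true yield: Y_obs = Y = 0.607 g VSS/g BOD₅.
Substrate removed = Q·(S₀ − S) = 22300 m³/d × (327 − 18.8) g/m³ = 6.87×10^6 g/d = 6873 kg/d.
So the net sludge growth is P_X = 0.6070 × 6873 = 4172 kg VSS/d.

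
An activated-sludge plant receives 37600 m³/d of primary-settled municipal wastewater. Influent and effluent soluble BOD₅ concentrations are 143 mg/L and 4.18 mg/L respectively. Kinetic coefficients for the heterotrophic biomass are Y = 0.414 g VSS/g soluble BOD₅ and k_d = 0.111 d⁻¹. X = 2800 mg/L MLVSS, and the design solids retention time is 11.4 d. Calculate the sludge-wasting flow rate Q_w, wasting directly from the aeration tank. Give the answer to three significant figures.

Q_w ≈ 341 m³/d

Steady-state biomass mass balance: V·X·(1 + k_d·θ_c) = Y·Q·(S₀ − S)·θ_c, so V = 0.414 × 37600 × (143 − 4.18) × 11.4 / [2800 × (1 + 0.111 × 11.4)] = 2.46×10^7 / 6343 = 3884 m³.
With mixed-liquor wasting, θ_c = V/Q_w, so Q_w = V/θ_c = 3884/11.4 = 340.7 m³/d.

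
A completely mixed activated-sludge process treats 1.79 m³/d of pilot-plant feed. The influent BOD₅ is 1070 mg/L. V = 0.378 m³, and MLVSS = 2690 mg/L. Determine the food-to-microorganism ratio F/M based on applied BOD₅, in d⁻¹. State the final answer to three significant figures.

F/M ≈ 1.88 d⁻¹

F/M = applied load / biomass = Q·S₀/(V·X) = 1.79 × 1070 / (0.3780 × 2690) = 1.884 d⁻¹.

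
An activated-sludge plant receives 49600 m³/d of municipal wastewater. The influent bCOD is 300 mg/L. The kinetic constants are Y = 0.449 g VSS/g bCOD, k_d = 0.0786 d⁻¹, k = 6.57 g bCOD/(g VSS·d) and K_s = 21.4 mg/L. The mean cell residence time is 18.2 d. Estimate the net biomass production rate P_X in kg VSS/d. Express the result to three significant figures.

For a completely mixed reactor with recycle the Lawrence–McCarty relation gives S = K_s·(1 + k_d·θ_c) / [θ_c·(Y·k − k_d) − 1] = 21.4 × (1 + 0.0786 × 18.2) / [18.2 × (0.449 × 6.57 − 0.0786) − 1] = 52.01 / 51.26 = 1.015 mg/L.
Observed yield with endogenous decay: Y_obs = Y / (1 + k_d·θ_c) = 0.449 / (1 + 0.0786 × 18.2) = 0.449 / 2.431 = 0.1847 g VSS/g bCOD.
Substrate removed = Q·(S₀ − S) = 49600 m³/d × (300 − 1.01) g/m³ = 1.48×10^7 g/d = 14830 kg/d.
P_X = Y_obs · Q(S₀ − S) = 0.1847 × 14830 = 2740 kg VSS/d.

P_X ≈ 2740 kg VSS/d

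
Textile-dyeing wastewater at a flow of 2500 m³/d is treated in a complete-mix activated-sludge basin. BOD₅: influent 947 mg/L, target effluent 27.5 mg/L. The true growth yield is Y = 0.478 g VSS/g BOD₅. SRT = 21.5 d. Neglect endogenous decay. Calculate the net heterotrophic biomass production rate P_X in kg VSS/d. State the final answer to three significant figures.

No decay correction is needed, so Y_obs = Y = 0.478.
Q·(S₀ − S) = 2500 × (947 − 27.5) × 10⁻³ = 2299 kg/d removed.
So the net sludge growth is P_X = 0.4780 × 2299 = 1099 kg VSS/d.

P_X ≈ 1100 kg VSS/d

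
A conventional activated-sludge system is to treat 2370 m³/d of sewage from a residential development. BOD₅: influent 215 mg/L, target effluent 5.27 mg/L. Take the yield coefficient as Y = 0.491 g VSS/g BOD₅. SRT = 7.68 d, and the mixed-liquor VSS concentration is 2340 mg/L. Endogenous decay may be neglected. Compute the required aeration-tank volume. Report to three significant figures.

V·X = Y·Q·ΔS·θ_c gives V = 0.491 × 2370 × (215 − 5.27) × 7.68 / 2340 = 801.0 m³.

V ≈ 801 m³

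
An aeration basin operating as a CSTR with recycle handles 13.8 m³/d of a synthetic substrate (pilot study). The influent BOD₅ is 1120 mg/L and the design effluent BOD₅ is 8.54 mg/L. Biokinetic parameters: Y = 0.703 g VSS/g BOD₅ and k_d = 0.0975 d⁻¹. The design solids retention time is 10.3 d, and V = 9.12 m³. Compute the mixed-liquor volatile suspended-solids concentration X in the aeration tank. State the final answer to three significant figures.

From V·X·(1 + k_d·θ_c) = Y·Q·(S₀ − S)·θ_c: X = 0.703 × 13.8 × (1120 − 8.54) × 10.3 / [9.12 × (1 + 0.0975 × 10.3)] = 6076 mg/L.

X ≈ 6080 mg/L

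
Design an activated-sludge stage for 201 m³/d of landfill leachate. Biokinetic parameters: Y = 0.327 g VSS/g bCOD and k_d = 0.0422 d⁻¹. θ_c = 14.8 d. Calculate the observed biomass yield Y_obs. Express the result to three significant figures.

Y_obs = Y / (1 + k_d θ_c) = 0.327 / (1 + 0.0422 × 14.8) = 0.327 / 1.625 = 0.2013.

Y_obs ≈ 0.201 g VSS/g bCOD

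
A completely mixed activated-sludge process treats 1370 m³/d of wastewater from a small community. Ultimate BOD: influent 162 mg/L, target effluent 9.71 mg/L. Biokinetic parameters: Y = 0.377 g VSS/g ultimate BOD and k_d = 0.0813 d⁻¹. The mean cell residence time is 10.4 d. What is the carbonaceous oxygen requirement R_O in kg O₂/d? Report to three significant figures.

Correct the yield for decay: Y_obs = Y/(1 + k_d θ_c) = 0.377 / (1 + 0.0813 × 10.4) = 0.377 / 1.846 = 0.2043.
Mass of ultimate BOD removed per day: Q(S₀ − S) = 1370 × 152.3 g/m³ = 208.6 kg/d.
P_X = Y_obs·Q·(S₀ − S) = 0.2043 × 208.6 = 42.62 kg VSS/d.
R_O = Q·(S₀ − S) − 1.42·P_X = 208.6 − 1.42 × 42.62 = 148.1 kg O₂/d.

R_O ≈ 148 kg O₂/d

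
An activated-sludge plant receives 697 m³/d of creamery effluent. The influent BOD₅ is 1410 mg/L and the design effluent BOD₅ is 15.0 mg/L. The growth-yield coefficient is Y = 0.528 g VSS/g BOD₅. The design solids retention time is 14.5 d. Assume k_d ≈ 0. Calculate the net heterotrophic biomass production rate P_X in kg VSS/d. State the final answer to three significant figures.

P_X ≈ 513 kg VSS/d

No decay correction is needed, so Y_obs = Y = 0.528.
Q·(S₀ − S) = 697 × (1410 − 15.0) × 10⁻³ = 972.3 kg/d removed.
P_X = Y_obs · Q(S₀ − S) = 0.5280 × 972.3 = 513.4 kg VSS/d.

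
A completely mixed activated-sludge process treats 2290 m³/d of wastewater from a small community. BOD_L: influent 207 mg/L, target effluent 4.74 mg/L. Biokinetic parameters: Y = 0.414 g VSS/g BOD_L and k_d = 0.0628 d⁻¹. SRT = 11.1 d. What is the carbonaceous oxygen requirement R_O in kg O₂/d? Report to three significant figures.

Correct the yield for decay: Y_obs = Y/(1 + k_d θ_c) = 0.414 / (1 + 0.0628 × 11.1) = 0.414 / 1.697 = 0.2439.
Q·(S₀ − S) = 2290 × (207 − 4.74) × 10⁻³ = 463.2 kg/d removed.
Net sludge production P_X = 0.2439 × 463.2 = 113.0 kg VSS/d.
R_O = Q·ΔS − 1.42 P_X = 463.2 − 160.4 = 302.7 kg O₂/d.

R_O ≈ 303 kg O₂/d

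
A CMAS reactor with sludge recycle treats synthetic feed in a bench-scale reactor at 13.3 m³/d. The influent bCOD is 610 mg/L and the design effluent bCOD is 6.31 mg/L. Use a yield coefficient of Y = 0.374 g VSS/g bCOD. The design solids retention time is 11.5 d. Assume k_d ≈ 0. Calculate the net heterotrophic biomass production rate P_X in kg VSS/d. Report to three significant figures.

P_X ≈ 3.00 kg VSS/d

No decay correction is needed, so Y_obs = Y = 0.374.
Mass of bCOD removed per day: Q(S₀ − S) = 13.3 × 603.7 g/m³ = 8.029 kg/d.
Biomass produced: P_X = Y_obs·Q·ΔS = 0.3740 × 8.029 ≈ 3.003 kg VSS/d.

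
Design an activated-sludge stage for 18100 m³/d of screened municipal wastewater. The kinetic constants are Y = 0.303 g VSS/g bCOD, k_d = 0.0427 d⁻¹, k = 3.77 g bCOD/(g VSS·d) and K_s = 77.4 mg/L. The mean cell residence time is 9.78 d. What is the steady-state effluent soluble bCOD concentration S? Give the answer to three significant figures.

S ≈ 11.2 mg/L

Effluent substrate depends only on kinetics and SRT: S = K_s(1 + k_d θ_c) / [θ_c(Yk − k_d) − 1] = 77.4 × (1 + 0.0427 × 9.78) / [9.78 × (0.303 × 3.77 − 0.0427) − 1] = 109.7 / 9.754 = 11.25 mg/L.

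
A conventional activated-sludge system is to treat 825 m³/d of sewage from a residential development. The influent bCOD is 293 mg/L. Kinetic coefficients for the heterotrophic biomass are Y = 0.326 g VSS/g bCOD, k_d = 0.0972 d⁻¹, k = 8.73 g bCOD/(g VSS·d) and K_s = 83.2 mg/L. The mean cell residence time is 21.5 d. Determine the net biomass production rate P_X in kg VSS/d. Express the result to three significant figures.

P_X ≈ 25.1 kg VSS/d

From the Monod/SRT balance for a CMAS, S = K_s·(1+k_d θ_c)/[θ_c·(Y k − k_d) − 1] = 83.2 × (1 + 0.0972 × 21.5) / [21.5 × (0.326 × 8.73 − 0.0972) − 1] = 257.1 / 58.10 = 4.425 mg/L.
Observed yield with endogenous decay: Y_obs = Y / (1 + k_d·θ_c) = 0.326 / (1 + 0.0972 × 21.5) = 0.326 / 3.090 = 0.1055 g VSS/g bCOD.
ΔS = 293 − 4.42 = 288.6 mg/L, so the substrate removal rate is 825 × 288.6/1000 = 238.1 kg bCOD/d.
Net biomass production P_X = Y_obs × Q·(S₀ − S) = 0.1055 × 238.1 = 25.12 kg VSS/d.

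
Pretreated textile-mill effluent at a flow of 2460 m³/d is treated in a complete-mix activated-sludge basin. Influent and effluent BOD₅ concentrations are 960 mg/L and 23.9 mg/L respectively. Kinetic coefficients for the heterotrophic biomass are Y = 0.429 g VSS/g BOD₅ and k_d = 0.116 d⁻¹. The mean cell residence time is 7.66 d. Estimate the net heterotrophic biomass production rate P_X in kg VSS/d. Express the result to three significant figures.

Y_obs = Y / (1 + k_d θ_c) = 0.429 / (1 + 0.116 × 7.66) = 0.429 / 1.889 = 0.2272.
Substrate removed = Q·(S₀ − S) = 2460 m³/d × (960 − 23.9) g/m³ = 2.3×10^6 g/d = 2303 kg/d.
Net biomass production P_X = Y_obs × Q·(S₀ − S) = 0.2272 × 2303 = 523.1 kg VSS/d.

P_X ≈ 523 kg VSS/d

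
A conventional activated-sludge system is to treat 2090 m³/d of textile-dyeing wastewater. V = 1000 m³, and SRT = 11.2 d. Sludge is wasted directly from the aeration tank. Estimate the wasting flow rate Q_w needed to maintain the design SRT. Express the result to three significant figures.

Wasting from the aeration tank: Q_w = V / θ_c = 1000 / 11.2 = 89.29 m³/d.

Q_w ≈ 89.3 m³/d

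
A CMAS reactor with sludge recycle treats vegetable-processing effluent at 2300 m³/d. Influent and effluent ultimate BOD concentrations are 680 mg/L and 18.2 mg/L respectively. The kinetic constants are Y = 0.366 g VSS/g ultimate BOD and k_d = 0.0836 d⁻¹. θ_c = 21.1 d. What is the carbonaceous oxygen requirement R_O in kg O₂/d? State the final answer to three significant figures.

R_O ≈ 1240 kg O₂/d

Correct the yield for decay: Y_obs = Y/(1 + k_d θ_c) = 0.366 / (1 + 0.0836 × 21.1) = 0.366 / 2.764 = 0.1324.
ΔS = 680 − 18.2 = 661.8 mg/L, so the substrate removal rate is 2300 × 661.8/1000 = 1522 kg ultimate BOD/d.
Net sludge production P_X = 0.1324 × 1522 = 201.6 kg VSS/d.
R_O = Q·(S₀ − S) − 1.42·P_X = 1522 − 1.42 × 201.6 = 1236 kg O₂/d.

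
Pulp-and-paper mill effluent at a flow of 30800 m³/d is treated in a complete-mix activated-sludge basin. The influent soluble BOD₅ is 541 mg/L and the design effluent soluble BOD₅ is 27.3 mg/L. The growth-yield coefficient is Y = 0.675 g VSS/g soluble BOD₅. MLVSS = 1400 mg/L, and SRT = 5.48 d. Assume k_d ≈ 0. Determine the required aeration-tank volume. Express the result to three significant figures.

V ≈ 41800 m³

V·X = Y·Q·ΔS·θ_c gives V = 0.675 × 30800 × (541 − 27.3) × 5.48 / 1400 = 41804 m³.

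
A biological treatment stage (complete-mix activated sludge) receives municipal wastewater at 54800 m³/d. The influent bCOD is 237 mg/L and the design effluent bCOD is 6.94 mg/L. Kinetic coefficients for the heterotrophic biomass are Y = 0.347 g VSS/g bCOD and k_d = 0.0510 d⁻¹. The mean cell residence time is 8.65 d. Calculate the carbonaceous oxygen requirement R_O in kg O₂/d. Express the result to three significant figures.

Y_obs = Y / (1 + k_d θ_c) = 0.347 / (1 + 0.0510 × 8.65) = 0.347 / 1.441 = 0.2408.
ΔS = 237 − 6.94 = 230.1 mg/L, so the substrate removal rate is 54800 × 230.1/1000 = 12607 kg bCOD/d.
Biomass synthesised: P_X = Y_obs × 12607 = 3036 kg VSS/d.
Carbonaceous O₂ demand = substrate oxidised − cell-mass equivalent = 12607 − 1.42 × 3036 = 8297 kg O₂/d.

R_O ≈ 8300 kg O₂/d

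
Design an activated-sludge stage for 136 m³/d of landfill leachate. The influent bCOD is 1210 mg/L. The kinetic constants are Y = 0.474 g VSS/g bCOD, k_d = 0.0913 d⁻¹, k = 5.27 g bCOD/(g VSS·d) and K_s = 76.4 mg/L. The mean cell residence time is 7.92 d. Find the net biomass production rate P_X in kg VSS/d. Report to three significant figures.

P_X ≈ 45.0 kg VSS/d

For a completely mixed reactor with recycle the Lawrence–McCarty relation gives S = K_s·(1 + k_d·θ_c) / [θ_c·(Y·k − k_d) − 1] = 76.4 × (1 + 0.0913 × 7.92) / [7.92 × (0.474 × 5.27 − 0.0913) − 1] = 131.6 / 18.06 = 7.289 mg/L.
The observed yield is Y_obs = Y/(1 + k_d·θ_c) = 0.474 / (1 + 0.0913 × 7.92) = 0.474 / 1.723 = 0.2751 g VSS per g bCOD removed.
ΔS = 1210 − 7.29 = 1203 mg/L, so the substrate removal rate is 136 × 1203/1000 = 163.6 kg bCOD/d.
P_X = Y_obs · Q(S₀ − S) = 0.2751 × 163.6 = 45.00 kg VSS/d.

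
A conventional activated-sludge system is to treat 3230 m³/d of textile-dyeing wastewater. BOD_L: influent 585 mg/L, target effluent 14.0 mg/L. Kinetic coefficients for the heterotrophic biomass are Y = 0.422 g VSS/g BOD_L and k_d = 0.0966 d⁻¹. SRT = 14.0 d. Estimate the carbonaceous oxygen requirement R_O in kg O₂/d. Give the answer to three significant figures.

Correct the yield for decay: Y_obs = Y/(1 + k_d θ_c) = 0.422 / (1 + 0.0966 × 14.0) = 0.422 / 2.352 = 0.1794.
Substrate removed = Q·(S₀ − S) = 3230 m³/d × (585 − 14.0) g/m³ = 1.84×10^6 g/d = 1844 kg/d.
Net sludge production P_X = 0.1794 × 1844 = 330.9 kg VSS/d.
R_O = Q·ΔS − 1.42 P_X = 1844 − 469.8 = 1375 kg O₂/d.

R_O ≈ 1370 kg O₂/d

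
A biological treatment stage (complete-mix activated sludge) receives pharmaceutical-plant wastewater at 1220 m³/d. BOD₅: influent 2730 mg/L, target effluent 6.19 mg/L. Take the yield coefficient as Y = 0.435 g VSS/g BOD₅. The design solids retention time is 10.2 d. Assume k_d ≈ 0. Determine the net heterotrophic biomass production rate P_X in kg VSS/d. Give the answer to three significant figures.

Since k_d ≈ 0, Y_obs = Y = 0.435 g VSS/g BOD₅.
Substrate removed = Q·(S₀ − S) = 1220 m³/d × (2730 − 6.19) g/m³ = 3.32×10^6 g/d = 3323 kg/d.
Net biomass production P_X = Y_obs × Q·(S₀ − S) = 0.4350 × 3323 = 1446 kg VSS/d.

P_X ≈ 1450 kg VSS/d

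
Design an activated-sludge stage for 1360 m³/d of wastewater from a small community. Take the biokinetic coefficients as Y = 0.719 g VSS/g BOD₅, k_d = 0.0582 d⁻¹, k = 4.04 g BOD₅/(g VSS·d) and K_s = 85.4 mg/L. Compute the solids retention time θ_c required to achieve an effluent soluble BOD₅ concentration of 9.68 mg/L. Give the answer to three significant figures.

From 1/θ_c = Y·k·S/(K_s + S) − k_d: Y·k·S/(K_s+S) = 0.719 × 4.04 × 9.68 / (85.4 + 9.68) = 0.2957 d⁻¹.
Then 1/θ_c = μ − k_d = 0.2957 − 0.0582 = 0.2375 d⁻¹, giving θ_c = 4.210 d.

θ_c ≈ 4.21 d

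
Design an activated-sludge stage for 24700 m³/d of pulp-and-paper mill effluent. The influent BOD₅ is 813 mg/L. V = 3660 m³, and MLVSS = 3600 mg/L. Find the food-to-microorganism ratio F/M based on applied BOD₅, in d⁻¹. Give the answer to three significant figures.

F/M ≈ 1.52 d⁻¹

F/M = applied load / biomass = Q·S₀/(V·X) = 24700 × 813 / (3660 × 3600) = 1.524 d⁻¹.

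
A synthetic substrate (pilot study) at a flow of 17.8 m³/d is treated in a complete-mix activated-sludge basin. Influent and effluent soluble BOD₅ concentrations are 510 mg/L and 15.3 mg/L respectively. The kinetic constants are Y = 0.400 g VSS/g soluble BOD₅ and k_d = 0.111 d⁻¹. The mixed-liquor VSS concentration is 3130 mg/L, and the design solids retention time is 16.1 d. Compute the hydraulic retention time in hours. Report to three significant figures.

Steady-state biomass mass balance: V·X·(1 + k_d·θ_c) = Y·Q·(S₀ − S)·θ_c, so V = 0.400 × 17.8 × (510 − 15.3) × 16.1 / [3130 × (1 + 0.111 × 16.1)] = 5.67×10^4 / 8724 = 6.501 m³.
HRT = V/Q = 6.501 m³ / 17.8 m³·d⁻¹ = 0.3652 d × 24 = 8.765 h.

τ ≈ 8.76 h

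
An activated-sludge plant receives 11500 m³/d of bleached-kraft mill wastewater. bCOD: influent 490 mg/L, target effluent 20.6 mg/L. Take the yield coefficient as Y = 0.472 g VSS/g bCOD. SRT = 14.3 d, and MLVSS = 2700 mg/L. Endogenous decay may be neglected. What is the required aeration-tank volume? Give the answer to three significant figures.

With k_d = 0 the design equation reduces to V = Y Q (S₀−S) θ_c / X = 0.472 × 11500 × (490 − 20.6) × 14.3 / 2700 = 13494 m³.

V ≈ 13500 m³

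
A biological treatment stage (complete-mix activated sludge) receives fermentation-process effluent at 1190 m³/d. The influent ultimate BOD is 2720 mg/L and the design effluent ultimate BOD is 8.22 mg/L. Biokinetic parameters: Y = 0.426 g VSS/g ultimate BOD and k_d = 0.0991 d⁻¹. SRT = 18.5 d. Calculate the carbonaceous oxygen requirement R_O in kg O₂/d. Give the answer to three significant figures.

R_O ≈ 2540 kg O₂/d

Y_obs = Y / (1 + k_d θ_c) = 0.426 / (1 + 0.0991 × 18.5) = 0.426 / 2.833 = 0.1504.
Q·(S₀ − S) = 1190 × (2720 − 8.22) × 10⁻³ = 3227 kg/d removed.
Biomass synthesised: P_X = Y_obs × 3227 = 485.2 kg VSS/d.
R_O = Q·ΔS − 1.42 P_X = 3227 − 689.0 = 2538 kg O₂/d.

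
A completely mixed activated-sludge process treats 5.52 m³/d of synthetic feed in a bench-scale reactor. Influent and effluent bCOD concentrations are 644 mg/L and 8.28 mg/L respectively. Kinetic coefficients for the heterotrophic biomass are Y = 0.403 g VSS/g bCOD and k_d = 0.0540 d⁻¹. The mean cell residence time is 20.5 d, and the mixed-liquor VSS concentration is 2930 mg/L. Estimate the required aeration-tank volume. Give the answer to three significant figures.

Rearranging the biomass balance for a CMAS with decay, V = Y·Q·ΔS·θ_c / [X·(1+k_d θ_c)] = 0.403 × 5.52 × (644 − 8.28) × 20.5 / [2930 × (1 + 0.0540 × 20.5)] = 2.9×10^4 / 6174 = 4.696 m³.

V ≈ 4.70 m³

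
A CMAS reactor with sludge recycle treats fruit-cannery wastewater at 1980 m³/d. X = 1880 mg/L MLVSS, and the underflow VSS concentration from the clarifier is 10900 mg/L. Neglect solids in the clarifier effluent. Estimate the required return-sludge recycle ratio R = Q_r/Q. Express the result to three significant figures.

Mass balance around the secondary clarifier (neglecting effluent solids): R = X / (X_r − X) = 1880 / (10900 − 1880) = 0.2084.

R ≈ 0.208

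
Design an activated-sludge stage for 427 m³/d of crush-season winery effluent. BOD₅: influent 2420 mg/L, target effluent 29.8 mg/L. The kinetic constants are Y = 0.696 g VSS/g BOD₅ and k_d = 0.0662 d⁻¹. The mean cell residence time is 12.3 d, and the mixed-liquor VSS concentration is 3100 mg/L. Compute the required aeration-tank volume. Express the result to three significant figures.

Rearranging the biomass balance for a CMAS with decay, V = Y·Q·ΔS·θ_c / [X·(1+k_d θ_c)] = 0.696 × 427 × (2420 − 29.8) × 12.3 / [3100 × (1 + 0.0662 × 12.3)] = 8.74×10^6 / 5624 = 1554 m³.

V ≈ 1550 m³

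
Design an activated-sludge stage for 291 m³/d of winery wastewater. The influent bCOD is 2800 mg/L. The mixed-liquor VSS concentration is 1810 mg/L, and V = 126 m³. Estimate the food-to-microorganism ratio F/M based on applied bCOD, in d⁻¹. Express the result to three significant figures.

F/M = applied load / biomass = Q·S₀/(V·X) = 291 × 2800 / (126.0 × 1810) = 3.573 d⁻¹.

F/M ≈ 3.57 d⁻¹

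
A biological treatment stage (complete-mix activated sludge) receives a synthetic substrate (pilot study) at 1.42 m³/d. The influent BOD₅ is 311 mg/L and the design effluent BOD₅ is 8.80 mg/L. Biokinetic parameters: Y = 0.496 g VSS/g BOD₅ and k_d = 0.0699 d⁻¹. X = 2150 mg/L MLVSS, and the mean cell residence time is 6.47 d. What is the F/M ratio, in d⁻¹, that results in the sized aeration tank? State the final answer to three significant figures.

F/M ≈ 0.466 d⁻¹

Rearranging the biomass balance for a CMAS with decay, V = Y·Q·ΔS·θ_c / [X·(1+k_d θ_c)] = 0.496 × 1.42 × (311 − 8.80) × 6.47 / [2150 × (1 + 0.0699 × 6.47)] = 1.38×10^3 / 3122 = 0.4411 m³.
F/M = applied load / biomass = Q·S₀/(V·X) = 1.42 × 311 / (0.4411 × 2150) = 0.4657 d⁻¹.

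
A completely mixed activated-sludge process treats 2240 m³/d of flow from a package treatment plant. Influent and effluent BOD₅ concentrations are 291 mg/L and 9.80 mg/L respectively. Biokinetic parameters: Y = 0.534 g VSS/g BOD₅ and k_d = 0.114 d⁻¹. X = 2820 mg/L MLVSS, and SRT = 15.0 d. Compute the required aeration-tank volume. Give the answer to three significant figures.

Rearranging the biomass balance for a CMAS with decay, V = Y·Q·ΔS·θ_c / [X·(1+k_d θ_c)] = 0.534 × 2240 × (291 − 9.80) × 15.0 / [2820 × (1 + 0.114 × 15.0)] = 5.05×10^6 / 7642 = 660.2 m³.

V ≈ 660 m³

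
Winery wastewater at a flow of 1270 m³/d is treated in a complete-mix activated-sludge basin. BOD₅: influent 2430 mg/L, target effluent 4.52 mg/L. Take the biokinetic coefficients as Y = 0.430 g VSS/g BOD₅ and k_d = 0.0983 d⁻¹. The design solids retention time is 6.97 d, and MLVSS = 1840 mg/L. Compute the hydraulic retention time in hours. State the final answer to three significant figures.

From the SRT design equation V = Y Q (S₀−S) θ_c / [X (1 + k_d θ_c)] = 0.430 × 1270 × (2430 − 4.52) × 6.97 / [1840 × (1 + 0.0983 × 6.97)] = 9.23×10^6 / 3101 = 2977 m³.
Hydraulic retention time τ = V/Q = 2977 / 1270 = 2.344 d = 56.27 h.

τ ≈ 56.3 h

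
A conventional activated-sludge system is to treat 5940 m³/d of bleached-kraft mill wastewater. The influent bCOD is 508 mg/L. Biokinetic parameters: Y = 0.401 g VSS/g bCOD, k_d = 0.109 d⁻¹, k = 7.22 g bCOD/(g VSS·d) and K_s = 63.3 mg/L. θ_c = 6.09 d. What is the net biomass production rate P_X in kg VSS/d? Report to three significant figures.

P_X ≈ 718 kg VSS/d

From the Monod/SRT balance for a CMAS, S = K_s·(1+k_d θ_c)/[θ_c·(Y k − k_d) − 1] = 63.3 × (1 + 0.109 × 6.09) / [6.09 × (0.401 × 7.22 − 0.109) − 1] = 105.3 / 15.97 = 6.596 mg/L.
Observed yield with endogenous decay: Y_obs = Y / (1 + k_d·θ_c) = 0.401 / (1 + 0.109 × 6.09) = 0.401 / 1.664 = 0.2410 g VSS/g bCOD.
ΔS = 508 − 6.60 = 501.4 mg/L, so the substrate removal rate is 5940 × 501.4/1000 = 2978 kg bCOD/d.
Biomass produced: P_X = Y_obs·Q·ΔS = 0.2410 × 2978 ≈ 717.8 kg VSS/d.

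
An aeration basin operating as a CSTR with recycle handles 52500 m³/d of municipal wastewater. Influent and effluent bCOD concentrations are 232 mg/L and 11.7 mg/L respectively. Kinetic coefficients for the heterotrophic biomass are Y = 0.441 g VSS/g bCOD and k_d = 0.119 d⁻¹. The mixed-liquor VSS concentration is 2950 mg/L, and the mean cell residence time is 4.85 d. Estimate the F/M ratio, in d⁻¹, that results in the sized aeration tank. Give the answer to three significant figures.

From the SRT design equation V = Y Q (S₀−S) θ_c / [X (1 + k_d θ_c)] = 0.441 × 52500 × (232 − 11.7) × 4.85 / [2950 × (1 + 0.119 × 4.85)] = 2.47×10^7 / 4653 = 5317 m³.
F/M = Q·S₀ / (V·X) = 52500 × 232 / (5317 × 2950) = 0.7765 g bCOD·(g VSS·d)⁻¹.

F/M ≈ 0.777 d⁻¹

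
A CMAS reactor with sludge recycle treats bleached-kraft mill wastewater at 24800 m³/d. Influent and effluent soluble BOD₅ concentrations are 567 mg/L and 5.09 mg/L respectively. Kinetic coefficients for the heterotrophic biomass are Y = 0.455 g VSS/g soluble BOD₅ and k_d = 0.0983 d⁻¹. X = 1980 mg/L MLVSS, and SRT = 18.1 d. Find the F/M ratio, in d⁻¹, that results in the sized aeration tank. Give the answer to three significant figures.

From the SRT design equation V = Y Q (S₀−S) θ_c / [X (1 + k_d θ_c)] = 0.455 × 24800 × (567 − 5.09) × 18.1 / [1980 × (1 + 0.0983 × 18.1)] = 1.15×10^8 / 5503 = 20855 m³.
F/M = Q·S₀ / (V·X) = 24800 × 567 / (20855 × 1980) = 0.3405 g soluble BOD₅·(g VSS·d)⁻¹.

F/M ≈ 0.341 d⁻¹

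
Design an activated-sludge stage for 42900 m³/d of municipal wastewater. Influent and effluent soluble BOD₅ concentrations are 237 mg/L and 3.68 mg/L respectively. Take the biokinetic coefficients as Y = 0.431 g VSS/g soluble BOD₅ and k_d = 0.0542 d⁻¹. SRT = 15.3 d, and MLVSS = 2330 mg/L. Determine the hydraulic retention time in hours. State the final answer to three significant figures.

Steady-state biomass mass balance: V·X·(1 + k_d·θ_c) = Y·Q·(S₀ − S)·θ_c, so V = 0.431 × 42900 × (237 − 3.68) × 15.3 / [2330 × (1 + 0.0542 × 15.3)] = 6.6×10^7 / 4262 = 15486 m³.
HRT = V/Q = 15486 m³ / 42900 m³·d⁻¹ = 0.3610 d × 24 = 8.664 h.

τ ≈ 8.66 h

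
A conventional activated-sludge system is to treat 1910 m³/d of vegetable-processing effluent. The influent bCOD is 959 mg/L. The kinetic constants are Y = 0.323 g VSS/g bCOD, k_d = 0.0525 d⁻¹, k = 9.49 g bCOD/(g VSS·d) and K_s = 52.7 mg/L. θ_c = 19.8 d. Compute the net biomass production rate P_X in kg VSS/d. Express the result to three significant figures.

Effluent substrate depends only on kinetics and SRT: S = K_s(1 + k_d θ_c) / [θ_c(Yk − k_d) − 1] = 52.7 × (1 + 0.0525 × 19.8) / [19.8 × (0.323 × 9.49 − 0.0525) − 1] = 107.5 / 58.65 = 1.833 mg/L.
Observed yield with endogenous decay: Y_obs = Y / (1 + k_d·θ_c) = 0.323 / (1 + 0.0525 × 19.8) = 0.323 / 2.040 = 0.1584 g VSS/g bCOD.
ΔS = 959 − 1.83 = 957.2 mg/L, so the substrate removal rate is 1910 × 957.2/1000 = 1828 kg bCOD/d.
Biomass produced: P_X = Y_obs·Q·ΔS = 0.1584 × 1828 ≈ 289.5 kg VSS/d.

P_X ≈ 290 kg VSS/d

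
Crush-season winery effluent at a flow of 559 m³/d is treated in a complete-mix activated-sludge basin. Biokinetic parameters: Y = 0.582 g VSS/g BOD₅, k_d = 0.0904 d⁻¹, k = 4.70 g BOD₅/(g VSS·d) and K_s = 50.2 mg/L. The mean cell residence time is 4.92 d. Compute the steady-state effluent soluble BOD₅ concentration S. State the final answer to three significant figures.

Effluent substrate depends only on kinetics and SRT: S = K_s(1 + k_d θ_c) / [θ_c(Yk − k_d) − 1] = 50.2 × (1 + 0.0904 × 4.92) / [4.92 × (0.582 × 4.70 − 0.0904) − 1] = 72.53 / 12.01 = 6.037 mg/L.

S ≈ 6.04 mg/L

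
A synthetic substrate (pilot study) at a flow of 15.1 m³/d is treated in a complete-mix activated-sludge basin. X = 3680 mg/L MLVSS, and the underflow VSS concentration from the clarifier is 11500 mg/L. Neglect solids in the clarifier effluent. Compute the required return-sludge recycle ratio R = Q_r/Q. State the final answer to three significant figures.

R ≈ 0.471

Mass balance around the secondary clarifier (neglecting effluent solids): R = X / (X_r − X) = 3680 / (11500 − 3680) = 0.4706.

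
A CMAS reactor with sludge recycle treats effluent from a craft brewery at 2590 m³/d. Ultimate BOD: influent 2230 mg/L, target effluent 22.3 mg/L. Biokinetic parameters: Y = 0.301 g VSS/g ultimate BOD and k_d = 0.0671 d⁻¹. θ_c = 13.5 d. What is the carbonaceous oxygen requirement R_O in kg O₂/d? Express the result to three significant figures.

Y_obs = Y / (1 + k_d θ_c) = 0.301 / (1 + 0.0671 × 13.5) = 0.301 / 1.906 = 0.1579.
Q·(S₀ − S) = 2590 × (2230 − 22.3) × 10⁻³ = 5718 kg/d removed.
Net sludge production P_X = 0.1579 × 5718 = 903.1 kg VSS/d.
R_O = Q·(S₀ − S) − 1.42·P_X = 5718 − 1.42 × 903.1 = 4436 kg O₂/d.

R_O ≈ 4440 kg O₂/d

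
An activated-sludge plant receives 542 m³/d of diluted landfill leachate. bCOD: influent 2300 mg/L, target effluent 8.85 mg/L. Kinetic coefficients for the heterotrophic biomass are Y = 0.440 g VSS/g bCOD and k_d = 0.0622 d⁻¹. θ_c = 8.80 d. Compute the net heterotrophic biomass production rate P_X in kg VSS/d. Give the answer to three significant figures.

P_X ≈ 353 kg VSS/d

The observed yield is Y_obs = Y/(1 + k_d·θ_c) = 0.440 / (1 + 0.0622 × 8.80) = 0.440 / 1.547 = 0.2844 g VSS per g bCOD removed.
Q·(S₀ − S) = 542 × (2300 − 8.85) × 10⁻³ = 1242 kg/d removed.
Biomass produced: P_X = Y_obs·Q·ΔS = 0.2844 × 1242 ≈ 353.1 kg VSS/d.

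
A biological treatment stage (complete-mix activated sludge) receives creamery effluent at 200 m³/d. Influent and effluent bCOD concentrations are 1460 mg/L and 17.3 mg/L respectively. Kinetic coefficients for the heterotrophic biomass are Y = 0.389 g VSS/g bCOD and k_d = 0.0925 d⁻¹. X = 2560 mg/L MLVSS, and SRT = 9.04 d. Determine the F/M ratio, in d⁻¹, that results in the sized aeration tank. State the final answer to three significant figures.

From the SRT design equation V = Y Q (S₀−S) θ_c / [X (1 + k_d θ_c)] = 0.389 × 200 × (1460 − 17.3) × 9.04 / [2560 × (1 + 0.0925 × 9.04)] = 1.01×10^6 / 4701 = 215.9 m³.
Food-to-microorganism ratio F/M = Q S₀ / (V X) = 200 × 1460 / (215.9 × 2560) = 0.5284 d⁻¹.

F/M ≈ 0.528 d⁻¹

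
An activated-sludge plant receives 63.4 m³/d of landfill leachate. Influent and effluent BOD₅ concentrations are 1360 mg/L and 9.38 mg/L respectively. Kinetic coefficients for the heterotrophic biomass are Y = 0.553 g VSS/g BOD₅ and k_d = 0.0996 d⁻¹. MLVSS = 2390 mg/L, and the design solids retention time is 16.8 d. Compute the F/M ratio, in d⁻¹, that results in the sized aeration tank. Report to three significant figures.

F/M ≈ 0.290 d⁻¹

Rearranging the biomass balance for a CMAS with decay, V = Y·Q·ΔS·θ_c / [X·(1+k_d θ_c)] = 0.553 × 63.4 × (1360 − 9.38) × 16.8 / [2390 × (1 + 0.0996 × 16.8)] = 7.96×10^5 / 6389 = 124.5 m³.
Food-to-microorganism ratio F/M = Q S₀ / (V X) = 63.4 × 1360 / (124.5 × 2390) = 0.2897 d⁻¹.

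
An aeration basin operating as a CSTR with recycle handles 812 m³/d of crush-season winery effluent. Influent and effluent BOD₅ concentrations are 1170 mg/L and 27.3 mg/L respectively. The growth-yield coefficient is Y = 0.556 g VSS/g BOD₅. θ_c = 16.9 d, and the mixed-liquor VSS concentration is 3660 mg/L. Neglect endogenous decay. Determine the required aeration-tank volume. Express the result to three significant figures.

Biomass mass balance (decay neglected): V·X = Y·Q·(S₀ − S)·θ_c, so V = 0.556 × 812 × (1170 − 27.3) × 16.9 / 3660 = 2382 m³.

V ≈ 2380 m³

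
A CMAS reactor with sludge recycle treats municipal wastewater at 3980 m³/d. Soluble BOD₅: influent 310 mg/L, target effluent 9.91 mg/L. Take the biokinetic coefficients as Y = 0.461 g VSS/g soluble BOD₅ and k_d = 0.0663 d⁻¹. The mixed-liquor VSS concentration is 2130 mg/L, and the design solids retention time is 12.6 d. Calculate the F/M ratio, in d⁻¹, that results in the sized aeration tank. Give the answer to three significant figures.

F/M ≈ 0.326 d⁻¹

From the SRT design equation V = Y Q (S₀−S) θ_c / [X (1 + k_d θ_c)] = 0.461 × 3980 × (310 − 9.91) × 12.6 / [2130 × (1 + 0.0663 × 12.6)] = 6.94×10^6 / 3909 = 1775 m³.
F/M = Q·S₀ / (V·X) = 3980 × 310 / (1775 × 2130) = 0.3264 g soluble BOD₅·(g VSS·d)⁻¹.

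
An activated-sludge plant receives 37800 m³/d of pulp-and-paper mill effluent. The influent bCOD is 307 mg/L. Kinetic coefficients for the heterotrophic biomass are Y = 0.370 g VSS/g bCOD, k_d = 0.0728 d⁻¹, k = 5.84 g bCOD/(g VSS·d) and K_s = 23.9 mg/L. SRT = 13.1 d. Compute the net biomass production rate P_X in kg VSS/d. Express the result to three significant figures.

P_X ≈ 2190 kg VSS/d

Effluent substrate depends only on kinetics and SRT: S = K_s(1 + k_d θ_c) / [θ_c(Yk − k_d) − 1] = 23.9 × (1 + 0.0728 × 13.1) / [13.1 × (0.370 × 5.84 − 0.0728) − 1] = 46.69 / 26.35 = 1.772 mg/L.
The observed yield is Y_obs = Y/(1 + k_d·θ_c) = 0.370 / (1 + 0.0728 × 13.1) = 0.370 / 1.954 = 0.1894 g VSS per g bCOD removed.
Mass of bCOD removed per day: Q(S₀ − S) = 37800 × 305.2 g/m³ = 11538 kg/d.
P_X = Y_obs · Q(S₀ − S) = 0.1894 × 11538 = 2185 kg VSS/d.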